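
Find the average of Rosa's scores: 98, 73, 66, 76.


Add the scores:
98 + 73 + 66 + 76 = 313
Divide by the number of tests:
313 / 4 = 78.25

78.25


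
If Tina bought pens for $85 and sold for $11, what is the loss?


Selling price = $11
Cost price = $85
Loss = cost price - selling price:
Loss = $85 - $11 = $74

$74


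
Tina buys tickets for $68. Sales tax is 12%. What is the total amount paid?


Calculate the tax:
12% of $68 = $8.16
Add tax to price:
$68 + $8.16 = $76.16

$76.16


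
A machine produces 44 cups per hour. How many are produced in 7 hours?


Production rate: 44 cups per hour
Time: 7 hours
Total: 44 x 7 = 308 cups

308 cups


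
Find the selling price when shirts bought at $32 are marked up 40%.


Calculate the markup amount:
40% of $32 = $12.80
Add to cost:
$32 + $12.80 = $44.80

$44.80


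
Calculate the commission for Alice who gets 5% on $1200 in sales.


Convert rate to decimal:
5% = 0.05
Multiply by sales:
$1200 x 0.05 = $60

$60


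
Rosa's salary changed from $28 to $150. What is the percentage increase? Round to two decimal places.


Find the absolute change:
|150 - 28| = 122
Divide by original and multiply by 100:
122 / 28 x 100 = 435.7142...% ≈ 435.71%

435.71%


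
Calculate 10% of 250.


Convert percentage to decimal:
10% = 0.1
Multiply:
250 x 0.1 = 25

25


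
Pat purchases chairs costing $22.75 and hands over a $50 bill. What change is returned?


Start with the amount paid:
$50
Subtract the price:
$50 - $22.75 = $27.25

$27.25


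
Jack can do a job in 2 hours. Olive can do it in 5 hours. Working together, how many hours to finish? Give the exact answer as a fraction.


Jack's rate: 1/2 of the job per hour
Olive's rate: 1/5 of the job per hour
Combined rate: 1/2 + 1/5 = 7/10 per hour
Time = 1 / (7/10) = 10/7 hours (≈ 1.43 hours)

10/7 hours


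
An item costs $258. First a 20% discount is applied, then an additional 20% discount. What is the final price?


First discount:
20% of $258 = $51.60
Price after first discount:
$258 - $51.60 = $206.40
Second discount:
20% of $206.40 = $41.28
Final price:
$206.40 - $41.28 = $165.12

$165.12


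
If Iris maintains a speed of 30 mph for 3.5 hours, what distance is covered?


Use the formula: distance = speed x time
Speed = 30 mph, Time = 3.5 hours
30 x 3.5 = 105 miles

105 miles


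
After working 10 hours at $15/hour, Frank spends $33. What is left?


Calculate earnings:
10 x $15 = $150
Subtract spending:
$150 - $33 = $117

$117


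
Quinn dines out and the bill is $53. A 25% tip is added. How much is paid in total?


Calculate the tip:
25% of $53 = $13.25
Add tip to meal cost:
$53 + $13.25 = $66.25

$66.25


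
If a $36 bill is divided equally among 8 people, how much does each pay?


Total bill: $36
Number of people: 8
Each pays: $36 / 8 = $4.50

$4.50


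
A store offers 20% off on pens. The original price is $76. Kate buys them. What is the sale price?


Calculate the discount amount:
20% of $76 = $15.20
Subtract from original:
$76 - $15.20 = $60.80

$60.80


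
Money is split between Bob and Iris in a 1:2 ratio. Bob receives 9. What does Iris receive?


Find the multiplier:
9 / 1 = 9
Apply to Iris's share:
2 x 9 = 18

18


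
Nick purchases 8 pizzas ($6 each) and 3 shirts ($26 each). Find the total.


Cost of pizzas:
8 x $6 = $48
Cost of shirts:
3 x $26 = $78
Add both:
$48 + $78 = $126

$126


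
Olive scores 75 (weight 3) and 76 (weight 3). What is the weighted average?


Weighted sum:
3 x 75 + 3 x 76 = 453
Total weight:
3 + 3 = 6
Weighted average:
453 / 6 = 75.5

75.5


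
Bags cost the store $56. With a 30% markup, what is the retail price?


Calculate the markup amount:
30% of $56 = $16.80
Add to cost:
$56 + $16.80 = $72.80

$72.80


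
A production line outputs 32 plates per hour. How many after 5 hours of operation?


Production rate: 32 plates per hour
Time: 5 hours
Total: 32 x 5 = 160 plates

160 plates


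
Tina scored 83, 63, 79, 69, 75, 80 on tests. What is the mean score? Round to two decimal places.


Add the scores:
83 + 63 + 79 + 69 + 75 + 80 = 449
Divide by the number of tests:
449 / 6 = 74.8333... ≈ 74.83

74.83


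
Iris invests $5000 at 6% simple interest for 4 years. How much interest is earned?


Use the formula I = P x R x T / 100
P x R x T = 5000 x 6 x 4 = 120000
I = 120000 / 100 = $1200

$1200


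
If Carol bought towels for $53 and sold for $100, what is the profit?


Selling price = $100
Cost price = $53
Profit = selling price - cost price:
Profit = $100 - $53 = $47

$47


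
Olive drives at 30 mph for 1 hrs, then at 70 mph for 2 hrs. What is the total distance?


Leg 1 distance:
30 x 1 = 30 miles
Leg 2 distance:
70 x 2 = 140 miles
Total distance:
30 + 140 = 170 miles

170 miles


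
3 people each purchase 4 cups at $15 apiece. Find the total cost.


Cost per person:
4 x $15 = $60
Group total:
3 x $60 = $180

$180


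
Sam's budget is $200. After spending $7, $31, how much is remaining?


Add up expenses:
$7 + $31 = $38
Subtract from budget:
$200 - $38 = $162

$162


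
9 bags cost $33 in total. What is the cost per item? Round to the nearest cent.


Total cost: $33
Number of items: 9
Unit price: $33 / 9 = $3.6666... ≈ $3.67

$3.67


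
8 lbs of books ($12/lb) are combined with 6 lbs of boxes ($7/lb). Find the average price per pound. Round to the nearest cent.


Cost of books:
8 x $12 = $96
Cost of boxes:
6 x $7 = $42
Total cost: $96 + $42 = $138
Total weight: 14 lbs
Average: $138 / 14 = $9.8571... ≈ $9.86/lb

$9.86/lb


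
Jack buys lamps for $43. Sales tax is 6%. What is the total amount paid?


Calculate the tax:
6% of $43 = $2.58
Add tax to price:
$43 + $2.58 = $45.58

$45.58


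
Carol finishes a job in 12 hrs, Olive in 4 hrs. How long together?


Carol's rate: 1/12 of the job per hour
Olive's rate: 1/4 of the job per hour
Combined rate: 1/12 + 1/4 = 1/3 per hour
Time = 1 / (1/3) = 3 hours

3 hours


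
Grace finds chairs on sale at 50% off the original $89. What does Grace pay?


Calculate the discount amount:
50% of $89 = $44.50
Subtract from original:
$89 - $44.50 = $44.50

$44.50


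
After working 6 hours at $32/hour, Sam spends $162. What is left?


Calculate earnings:
6 x $32 = $192
Subtract spending:
$192 - $162 = $30

$30


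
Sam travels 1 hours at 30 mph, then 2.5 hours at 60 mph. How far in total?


Leg 1 distance:
30 x 1 = 30 miles
Leg 2 distance:
60 x 2.5 = 150 miles
Total distance:
30 + 150 = 180 miles

180 miles


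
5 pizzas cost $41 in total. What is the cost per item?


Total cost: $41
Number of items: 5
Unit price: $41 / 5 = $8.20

$8.20


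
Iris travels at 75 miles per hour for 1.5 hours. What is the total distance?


Use the formula: distance = speed x time
Speed = 75 mph, Time = 1.5 hours
75 x 1.5 = 112.5 miles

112.5 miles


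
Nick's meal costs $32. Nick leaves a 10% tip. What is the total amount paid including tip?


Calculate the tip:
10% of $32 = $3.20
Add tip to meal cost:
$32 + $3.20 = $35.20

$35.20


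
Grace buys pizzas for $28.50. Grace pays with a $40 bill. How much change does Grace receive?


Start with the amount paid:
$40
Subtract the price:
$40 - $28.50 = $11.50

$11.50


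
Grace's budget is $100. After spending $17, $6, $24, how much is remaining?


Add up expenses:
$17 + $6 + $24 = $47
Subtract from budget:
$100 - $47 = $53

$53


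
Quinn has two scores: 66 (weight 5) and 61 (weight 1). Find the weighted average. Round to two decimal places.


Weighted sum:
5 x 66 + 1 x 61 = 391
Total weight:
5 + 1 = 6
Weighted average:
391 / 6 = 65.1666... ≈ 65.17

65.17


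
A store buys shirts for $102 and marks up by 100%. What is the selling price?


Calculate the markup amount:
100% of $102 = $102
Add to cost:
$102 + $102 = $204

$204


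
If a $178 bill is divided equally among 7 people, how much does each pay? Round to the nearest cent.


Total bill: $178
Number of people: 7
Each pays: $178 / 7 = $25.4285... ≈ $25.43

$25.43


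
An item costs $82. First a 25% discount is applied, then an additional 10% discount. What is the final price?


First discount:
25% of $82 = $20.50
Price after first discount:
$82 - $20.50 = $61.50
Second discount:
10% of $61.50 = $6.15
Final price:
$61.50 - $6.15 = $55.35

$55.35


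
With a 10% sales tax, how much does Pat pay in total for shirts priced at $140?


Calculate the tax:
10% of $140 = $14
Add tax to price:
$140 + $14 = $154

$154


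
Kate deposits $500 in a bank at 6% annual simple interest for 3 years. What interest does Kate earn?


Use the formula I = P x R x T / 100
P x R x T = 500 x 6 x 3 = 9000
I = 9000 / 100 = $90

$90


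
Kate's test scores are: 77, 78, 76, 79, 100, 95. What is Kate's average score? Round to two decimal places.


Add the scores:
77 + 78 + 76 + 79 + 100 + 95 = 505
Divide by the number of tests:
505 / 6 = 84.1666... ≈ 84.17

84.17


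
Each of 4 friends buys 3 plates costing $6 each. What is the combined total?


Cost per person:
3 x $6 = $18
Group total:
4 x $18 = $72

$72


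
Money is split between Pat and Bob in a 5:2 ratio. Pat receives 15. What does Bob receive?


Find the multiplier:
15 / 5 = 3
Apply to Bob's share:
2 x 3 = 6

6


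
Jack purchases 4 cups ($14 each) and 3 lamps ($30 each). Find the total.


Cost of cups:
4 x $14 = $56
Cost of lamps:
3 x $30 = $90
Add both:
$56 + $90 = $146

$146


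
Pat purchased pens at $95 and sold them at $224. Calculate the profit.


Selling price = $224
Cost price = $95
Profit = selling price - cost price:
Profit = $224 - $95 = $129

$129


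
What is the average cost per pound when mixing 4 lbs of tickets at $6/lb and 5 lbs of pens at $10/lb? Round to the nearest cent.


Cost of tickets:
4 x $6 = $24
Cost of pens:
5 x $10 = $50
Total cost: $24 + $50 = $74
Total weight: 9 lbs
Average: $74 / 9 = $8.2222... ≈ $8.22/lb

$8.22/lb


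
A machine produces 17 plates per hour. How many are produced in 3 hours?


Production rate: 17 plates per hour
Time: 3 hours
Total: 17 x 3 = 51 plates

51 plates


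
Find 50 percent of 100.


Convert percentage to decimal:
50% = 0.5
Multiply:
100 x 0.5 = 50

50


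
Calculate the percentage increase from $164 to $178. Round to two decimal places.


Find the absolute change:
|178 - 164| = 14
Divide by original and multiply by 100:
14 / 164 x 100 = 8.5365...% ≈ 8.54%

8.54%


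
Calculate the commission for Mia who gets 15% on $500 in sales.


Convert rate to decimal:
15% = 0.15
Multiply by sales:
$500 x 0.15 = $75

$75


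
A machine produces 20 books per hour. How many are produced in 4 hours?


Production rate: 20 books per hour
Time: 4 hours
Total: 20 x 4 = 80 books

80 books


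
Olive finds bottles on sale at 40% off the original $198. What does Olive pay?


Calculate the discount amount:
40% of $198 = $79.20
Subtract from original:
$198 - $79.20 = $118.80

$118.80


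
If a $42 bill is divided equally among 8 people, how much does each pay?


Total bill: $42
Number of people: 8
Each pays: $42 / 8 = $5.25

$5.25


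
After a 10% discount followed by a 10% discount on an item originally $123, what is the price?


First discount:
10% of $123 = $12.30
Price after first discount:
$123 - $12.30 = $110.70
Second discount:
10% of $110.70 = $11.07
Final price:
$110.70 - $11.07 = $99.63

$99.63


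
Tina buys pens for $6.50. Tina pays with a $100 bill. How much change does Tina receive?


Start with the amount paid:
$100
Subtract the price:
$100 - $6.50 = $93.50

$93.50


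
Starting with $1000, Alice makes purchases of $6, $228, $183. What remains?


Add up expenses:
$6 + $228 + $183 = $417
Subtract from budget:
$1000 - $417 = $583

$583


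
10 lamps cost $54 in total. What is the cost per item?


Total cost: $54
Number of items: 10
Unit price: $54 / 10 = $5.40

$5.40


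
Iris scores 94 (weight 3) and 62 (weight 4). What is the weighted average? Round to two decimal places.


Weighted sum:
3 x 94 + 4 x 62 = 530
Total weight:
3 + 4 = 7
Weighted average:
530 / 7 = 75.7142... ≈ 75.71

75.71


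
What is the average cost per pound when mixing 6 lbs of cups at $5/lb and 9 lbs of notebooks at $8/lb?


Cost of cups:
6 x $5 = $30
Cost of notebooks:
9 x $8 = $72
Total cost: $30 + $72 = $102
Total weight: 15 lbs
Average: $102 / 15 = $6.80/lb

$6.80/lb


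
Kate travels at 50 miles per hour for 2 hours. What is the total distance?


Use the formula: distance = speed x time
Speed = 50 mph, Time = 2 hours
50 x 2 = 100 miles

100 miles


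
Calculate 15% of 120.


Convert percentage to decimal:
15% = 0.15
Multiply:
120 x 0.15 = 18

18


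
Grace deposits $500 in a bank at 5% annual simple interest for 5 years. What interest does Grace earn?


Use the formula I = P x R x T / 100
P x R x T = 500 x 5 x 5 = 12500
I = 12500 / 100 = $125

$125


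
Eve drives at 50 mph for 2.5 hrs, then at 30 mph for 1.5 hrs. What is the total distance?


Leg 1 distance:
50 x 2.5 = 125 miles
Leg 2 distance:
30 x 1.5 = 45 miles
Total distance:
125 + 45 = 170 miles

170 miles


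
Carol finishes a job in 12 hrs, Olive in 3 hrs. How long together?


Carol's rate: 1/12 of the job per hour
Olive's rate: 1/3 of the job per hour
Combined rate: 1/12 + 1/3 = 5/12 per hour
Time = 1 / (5/12) = 12/5 = 2.4 hours

2.4 hours


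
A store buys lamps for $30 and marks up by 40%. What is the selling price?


Calculate the markup amount:
40% of $30 = $12
Add to cost:
$30 + $12 = $42

$42


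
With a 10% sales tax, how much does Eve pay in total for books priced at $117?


Calculate the tax:
10% of $117 = $11.70
Add tax to price:
$117 + $11.70 = $128.70

$128.70


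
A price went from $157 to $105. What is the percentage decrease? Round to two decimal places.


Find the absolute change:
|105 - 157| = 52
Divide by original and multiply by 100:
52 / 157 x 100 = 33.1210...% ≈ 33.12%

33.12%


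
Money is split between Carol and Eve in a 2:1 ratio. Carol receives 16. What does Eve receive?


Find the multiplier:
16 / 2 = 8
Apply to Eve's share:
1 x 8 = 8

8


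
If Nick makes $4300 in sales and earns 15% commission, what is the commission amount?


Convert rate to decimal:
15% = 0.15
Multiply by sales:
$4300 x 0.15 = $645

$645


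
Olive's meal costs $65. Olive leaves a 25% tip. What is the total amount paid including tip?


Calculate the tip:
25% of $65 = $16.25
Add tip to meal cost:
$65 + $16.25 = $81.25

$81.25


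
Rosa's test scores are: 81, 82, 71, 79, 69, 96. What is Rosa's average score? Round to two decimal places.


Add the scores:
81 + 82 + 71 + 79 + 69 + 96 = 478
Divide by the number of tests:
478 / 6 = 79.6666... ≈ 79.67

79.67


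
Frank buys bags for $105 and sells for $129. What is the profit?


Selling price = $129
Cost price = $105
Profit = selling price - cost price:
Profit = $129 - $105 = $24

$24


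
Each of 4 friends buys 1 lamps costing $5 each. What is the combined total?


Cost per person:
1 x $5 = $5
Group total:
4 x $5 = $20

$20


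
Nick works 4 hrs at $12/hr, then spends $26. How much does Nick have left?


Calculate earnings:
4 x $12 = $48
Subtract spending:
$48 - $26 = $22

$22


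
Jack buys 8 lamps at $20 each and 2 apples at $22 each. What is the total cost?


Cost of lamps:
8 x $20 = $160
Cost of apples:
2 x $22 = $44
Add both:
$160 + $44 = $204

$204


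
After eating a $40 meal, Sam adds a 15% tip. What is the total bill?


Calculate the tip:
15% of $40 = $6
Add tip to meal cost:
$40 + $6 = $46

$46


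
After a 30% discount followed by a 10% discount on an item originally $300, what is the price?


First discount:
30% of $300 = $90
Price after first discount:
$300 - $90 = $210
Second discount:
10% of $210 = $21
Final price:
$210 - $21 = $189

$189


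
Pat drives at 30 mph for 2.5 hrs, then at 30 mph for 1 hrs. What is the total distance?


Leg 1 distance:
30 x 2.5 = 75 miles
Leg 2 distance:
30 x 1 = 30 miles
Total distance:
75 + 30 = 105 miles

105 miles


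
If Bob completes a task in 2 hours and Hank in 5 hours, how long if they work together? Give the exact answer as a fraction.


Bob's rate: 1/2 of the job per hour
Hank's rate: 1/5 of the job per hour
Combined rate: 1/2 + 1/5 = 7/10 per hour
Time = 1 / (7/10) = 10/7 hours (≈ 1.43 hours)

10/7 hours


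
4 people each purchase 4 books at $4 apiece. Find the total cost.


Cost per person:
4 x $4 = $16
Group total:
4 x $16 = $64

$64


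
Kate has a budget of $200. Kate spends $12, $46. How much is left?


Add up expenses:
$12 + $46 = $58
Subtract from budget:
$200 - $58 = $142

$142


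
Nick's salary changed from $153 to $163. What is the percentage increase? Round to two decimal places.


Find the absolute change:
|163 - 153| = 10
Divide by original and multiply by 100:
10 / 153 x 100 = 6.5359...% ≈ 6.54%

6.54%


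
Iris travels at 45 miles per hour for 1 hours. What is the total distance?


Use the formula: distance = speed x time
Speed = 45 mph, Time = 1 hours
45 x 1 = 45 miles

45 miles


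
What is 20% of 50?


Convert percentage to decimal:
20% = 0.2
Multiply:
50 x 0.2 = 10

10


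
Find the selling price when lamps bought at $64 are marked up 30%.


Calculate the markup amount:
30% of $64 = $19.20
Add to cost:
$64 + $19.20 = $83.20

$83.20


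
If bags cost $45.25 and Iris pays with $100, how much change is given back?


Start with the amount paid:
$100
Subtract the price:
$100 - $45.25 = $54.75

$54.75


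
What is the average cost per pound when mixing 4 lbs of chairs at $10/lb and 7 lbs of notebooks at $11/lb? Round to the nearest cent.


Cost of chairs:
4 x $10 = $40
Cost of notebooks:
7 x $11 = $77
Total cost: $40 + $77 = $117
Total weight: 11 lbs
Average: $117 / 11 = $10.6363... ≈ $10.64/lb

$10.64/lb


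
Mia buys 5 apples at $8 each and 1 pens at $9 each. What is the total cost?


Cost of apples:
5 x $8 = $40
Cost of pens:
1 x $9 = $9
Add both:
$40 + $9 = $49

$49


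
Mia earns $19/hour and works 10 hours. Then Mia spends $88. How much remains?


Calculate earnings:
10 x $19 = $190
Subtract spending:
$190 - $88 = $102

$102


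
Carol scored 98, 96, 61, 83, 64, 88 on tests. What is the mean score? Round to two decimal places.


Add the scores:
98 + 96 + 61 + 83 + 64 + 88 = 490
Divide by the number of tests:
490 / 6 = 81.6666... ≈ 81.67

81.67


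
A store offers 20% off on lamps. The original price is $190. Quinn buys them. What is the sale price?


Calculate the discount amount:
20% of $190 = $38
Subtract from original:
$190 - $38 = $152

$152


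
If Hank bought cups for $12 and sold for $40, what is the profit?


Selling price = $40
Cost price = $12
Profit = selling price - cost price:
Profit = $40 - $12 = $28

$28


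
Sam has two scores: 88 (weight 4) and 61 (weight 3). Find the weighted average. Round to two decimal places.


Weighted sum:
4 x 88 + 3 x 61 = 535
Total weight:
4 + 3 = 7
Weighted average:
535 / 7 = 76.4285... ≈ 76.43

76.43


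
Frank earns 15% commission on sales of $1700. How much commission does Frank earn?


Convert rate to decimal:
15% = 0.15
Multiply by sales:
$1700 x 0.15 = $255

$255


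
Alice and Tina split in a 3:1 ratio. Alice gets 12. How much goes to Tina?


Find the multiplier:
12 / 3 = 4
Apply to Tina's share:
1 x 4 = 4

4


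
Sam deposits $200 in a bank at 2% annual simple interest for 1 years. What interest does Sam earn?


Use the formula I = P x R x T / 100
P x R x T = 200 x 2 x 1 = 400
I = 400 / 100 = $4

$4


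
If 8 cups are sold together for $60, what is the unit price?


Total cost: $60
Number of items: 8
Unit price: $60 / 8 = $7.50

$7.50


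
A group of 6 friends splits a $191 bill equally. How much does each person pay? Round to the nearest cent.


Total bill: $191
Number of people: 6
Each pays: $191 / 6 = $31.8333... ≈ $31.83

$31.83


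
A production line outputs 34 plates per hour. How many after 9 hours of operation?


Production rate: 34 plates per hour
Time: 9 hours
Total: 34 x 9 = 306 plates

306 plates


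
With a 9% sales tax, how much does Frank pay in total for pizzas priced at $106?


Calculate the tax:
9% of $106 = $9.54
Add tax to price:
$106 + $9.54 = $115.54

$115.54


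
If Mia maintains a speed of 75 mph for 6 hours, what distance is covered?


Use the formula: distance = speed x time
Speed = 75 mph, Time = 6 hours
75 x 6 = 450 miles

450 miles


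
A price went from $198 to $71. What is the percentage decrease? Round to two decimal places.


Find the absolute change:
|71 - 198| = 127
Divide by original and multiply by 100:
127 / 198 x 100 = 64.1414...% ≈ 64.14%

64.14%


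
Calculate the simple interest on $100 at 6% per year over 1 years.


Use the formula I = P x R x T / 100
P x R x T = 100 x 6 x 1 = 600
I = 600 / 100 = $6

$6


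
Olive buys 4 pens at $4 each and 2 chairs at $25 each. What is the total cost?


Cost of pens:
4 x $4 = $16
Cost of chairs:
2 x $25 = $50
Add both:
$16 + $50 = $66

$66


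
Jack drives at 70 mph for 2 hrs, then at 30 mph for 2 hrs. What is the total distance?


Leg 1 distance:
70 x 2 = 140 miles
Leg 2 distance:
30 x 2 = 60 miles
Total distance:
140 + 60 = 200 miles

200 miles


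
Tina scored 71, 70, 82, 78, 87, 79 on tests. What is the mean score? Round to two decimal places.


Add the scores:
71 + 70 + 82 + 78 + 87 + 79 = 467
Divide by the number of tests:
467 / 6 = 77.8333... ≈ 77.83

77.83


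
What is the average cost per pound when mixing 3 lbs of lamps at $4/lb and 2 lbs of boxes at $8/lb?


Cost of lamps:
3 x $4 = $12
Cost of boxes:
2 x $8 = $16
Total cost: $12 + $16 = $28
Total weight: 5 lbs
Average: $28 / 5 = $5.60/lb

$5.60/lb


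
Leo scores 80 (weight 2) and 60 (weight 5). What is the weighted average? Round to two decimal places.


Weighted sum:
2 x 80 + 5 x 60 = 460
Total weight:
2 + 5 = 7
Weighted average:
460 / 7 = 65.7142... ≈ 65.71

65.71


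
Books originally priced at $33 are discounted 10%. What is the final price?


Calculate the discount amount:
10% of $33 = $3.30
Subtract from original:
$33 - $3.30 = $29.70

$29.70


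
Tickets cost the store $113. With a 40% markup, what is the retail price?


Calculate the markup amount:
40% of $113 = $45.20
Add to cost:
$113 + $45.20 = $158.20

$158.20


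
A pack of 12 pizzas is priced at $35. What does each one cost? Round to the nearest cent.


Total cost: $35
Number of items: 12
Unit price: $35 / 12 = $2.9166... ≈ $2.92

$2.92


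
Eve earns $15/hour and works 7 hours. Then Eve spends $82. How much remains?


Calculate earnings:
7 x $15 = $105
Subtract spending:
$105 - $82 = $23

$23


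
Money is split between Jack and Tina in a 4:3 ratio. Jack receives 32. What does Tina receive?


Find the multiplier:
32 / 4 = 8
Apply to Tina's share:
3 x 8 = 24

24


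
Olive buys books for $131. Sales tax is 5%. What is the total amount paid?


Calculate the tax:
5% of $131 = $6.55
Add tax to price:
$131 + $6.55 = $137.55

$137.55


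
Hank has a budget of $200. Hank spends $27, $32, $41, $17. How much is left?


Add up expenses:
$27 + $32 + $41 + $17 = $117
Subtract from budget:
$200 - $117 = $83

$83


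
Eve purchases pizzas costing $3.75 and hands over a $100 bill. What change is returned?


Start with the amount paid:
$100
Subtract the price:
$100 - $3.75 = $96.25

$96.25


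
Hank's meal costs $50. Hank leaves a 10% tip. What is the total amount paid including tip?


Calculate the tip:
10% of $50 = $5
Add tip to meal cost:
$50 + $5 = $55

$55


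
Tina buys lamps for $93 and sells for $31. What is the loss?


Selling price = $31
Cost price = $93
Loss = cost price - selling price:
Loss = $93 - $31 = $62

$62


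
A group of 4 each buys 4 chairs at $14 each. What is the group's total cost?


Cost per person:
4 x $14 = $56
Group total:
4 x $56 = $224

$224


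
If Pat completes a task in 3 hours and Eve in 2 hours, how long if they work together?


Pat's rate: 1/3 of the job per hour
Eve's rate: 1/2 of the job per hour
Combined rate: 1/3 + 1/2 = 5/6 per hour
Time = 1 / (5/6) = 6/5 = 1.2 hours

1.2 hours


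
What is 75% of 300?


Convert percentage to decimal:
75% = 0.75
Multiply:
300 x 0.75 = 225

225


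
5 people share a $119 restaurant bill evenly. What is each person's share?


Total bill: $119
Number of people: 5
Each pays: $119 / 5 = $23.80

$23.80


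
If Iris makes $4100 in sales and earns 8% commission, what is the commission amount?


Convert rate to decimal:
8% = 0.08
Multiply by sales:
$4100 x 0.08 = $328

$328


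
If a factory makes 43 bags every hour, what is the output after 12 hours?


Production rate: 43 bags per hour
Time: 12 hours
Total: 43 x 12 = 516 bags

516 bags


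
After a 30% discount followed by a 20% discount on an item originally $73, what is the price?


First discount:
30% of $73 = $21.90
Price after first discount:
$73 - $21.90 = $51.10
Second discount:
20% of $51.10 = $10.22
Final price:
$51.10 - $10.22 = $40.88

$40.88


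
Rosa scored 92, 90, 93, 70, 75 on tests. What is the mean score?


Add the scores:
92 + 90 + 93 + 70 + 75 = 420
Divide by the number of tests:
420 / 5 = 84

84


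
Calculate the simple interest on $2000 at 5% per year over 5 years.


Use the formula I = P x R x T / 100
P x R x T = 2000 x 5 x 5 = 50000
I = 50000 / 100 = $500

$500


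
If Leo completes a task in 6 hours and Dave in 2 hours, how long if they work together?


Leo's rate: 1/6 of the job per hour
Dave's rate: 1/2 of the job per hour
Combined rate: 1/6 + 1/2 = 2/3 per hour
Time = 1 / (2/3) = 3/2 = 1.5 hours

1.5 hours


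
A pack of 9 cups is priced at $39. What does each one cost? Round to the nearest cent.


Total cost: $39
Number of items: 9
Unit price: $39 / 9 = $4.3333... ≈ $4.33

$4.33


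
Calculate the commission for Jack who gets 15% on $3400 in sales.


Convert rate to decimal:
15% = 0.15
Multiply by sales:
$3400 x 0.15 = $510

$510


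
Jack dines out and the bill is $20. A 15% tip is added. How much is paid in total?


Calculate the tip:
15% of $20 = $3
Add tip to meal cost:
$20 + $3 = $23

$23


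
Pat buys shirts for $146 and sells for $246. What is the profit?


Selling price = $246
Cost price = $146
Profit = selling price - cost price:
Profit = $246 - $146 = $100

$100


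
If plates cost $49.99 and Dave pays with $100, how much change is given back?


Start with the amount paid:
$100
Subtract the price:
$100 - $49.99 = $50.01

$50.01


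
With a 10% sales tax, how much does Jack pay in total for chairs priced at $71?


Calculate the tax:
10% of $71 = $7.10
Add tax to price:
$71 + $7.10 = $78.10

$78.10


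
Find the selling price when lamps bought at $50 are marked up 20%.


Calculate the markup amount:
20% of $50 = $10
Add to cost:
$50 + $10 = $60

$60


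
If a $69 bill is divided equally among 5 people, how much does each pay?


Total bill: $69
Number of people: 5
Each pays: $69 / 5 = $13.80

$13.80


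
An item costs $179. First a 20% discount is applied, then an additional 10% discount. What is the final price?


First discount:
20% of $179 = $35.80
Price after first discount:
$179 - $35.80 = $143.20
Second discount:
10% of $143.20 = $14.32
Final price:
$143.20 - $14.32 = $128.88

$128.88


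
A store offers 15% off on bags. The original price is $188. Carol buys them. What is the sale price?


Calculate the discount amount:
15% of $188 = $28.20
Subtract from original:
$188 - $28.20 = $159.80

$159.80


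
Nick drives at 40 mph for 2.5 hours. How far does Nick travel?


Use the formula: distance = speed x time
Speed = 40 mph, Time = 2.5 hours
40 x 2.5 = 100 miles

100 miles


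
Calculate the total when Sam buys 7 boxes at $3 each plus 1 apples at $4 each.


Cost of boxes:
7 x $3 = $21
Cost of apples:
1 x $4 = $4
Add both:
$21 + $4 = $25

$25


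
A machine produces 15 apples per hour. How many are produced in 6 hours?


Production rate: 15 apples per hour
Time: 6 hours
Total: 15 x 6 = 90 apples

90 apples


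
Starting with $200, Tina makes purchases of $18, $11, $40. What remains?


Add up expenses:
$18 + $11 + $40 = $69
Subtract from budget:
$200 - $69 = $131

$131


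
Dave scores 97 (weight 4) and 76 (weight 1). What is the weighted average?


Weighted sum:
4 x 97 + 1 x 76 = 464
Total weight:
4 + 1 = 5
Weighted average:
464 / 5 = 92.8

92.8


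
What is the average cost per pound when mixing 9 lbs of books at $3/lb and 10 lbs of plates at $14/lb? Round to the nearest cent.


Cost of books:
9 x $3 = $27
Cost of plates:
10 x $14 = $140
Total cost: $27 + $140 = $167
Total weight: 19 lbs
Average: $167 / 19 = $8.7894... ≈ $8.79/lb

$8.79/lb


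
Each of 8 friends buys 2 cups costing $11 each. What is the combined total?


Cost per person:
2 x $11 = $22
Group total:
8 x $22 = $176

$176


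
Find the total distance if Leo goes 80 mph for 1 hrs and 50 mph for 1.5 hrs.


Leg 1 distance:
80 x 1 = 80 miles
Leg 2 distance:
50 x 1.5 = 75 miles
Total distance:
80 + 75 = 155 miles

155 miles


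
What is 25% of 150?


Convert percentage to decimal:
25% = 0.25
Multiply:
150 x 0.25 = 37.5

37.5


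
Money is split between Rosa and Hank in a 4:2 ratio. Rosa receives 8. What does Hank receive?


Find the multiplier:
8 / 4 = 2
Apply to Hank's share:
2 x 2 = 4

4


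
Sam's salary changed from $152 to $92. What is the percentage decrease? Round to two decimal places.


Find the absolute change:
|92 - 152| = 60
Divide by original and multiply by 100:
60 / 152 x 100 = 39.4736...% ≈ 39.47%

39.47%


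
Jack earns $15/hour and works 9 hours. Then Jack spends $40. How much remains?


Calculate earnings:
9 x $15 = $135
Subtract spending:
$135 - $40 = $95

$95


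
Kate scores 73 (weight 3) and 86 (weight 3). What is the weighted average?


Weighted sum:
3 x 73 + 3 x 86 = 477
Total weight:
3 + 3 = 6
Weighted average:
477 / 6 = 79.5

79.5


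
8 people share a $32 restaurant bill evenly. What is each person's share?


Total bill: $32
Number of people: 8
Each pays: $32 / 8 = $4

$4


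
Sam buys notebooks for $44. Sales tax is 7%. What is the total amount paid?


Calculate the tax:
7% of $44 = $3.08
Add tax to price:
$44 + $3.08 = $47.08

$47.08


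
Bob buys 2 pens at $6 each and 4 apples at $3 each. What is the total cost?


Cost of pens:
2 x $6 = $12
Cost of apples:
4 x $3 = $12
Add both:
$12 + $12 = $24

$24


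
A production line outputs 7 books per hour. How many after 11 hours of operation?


Production rate: 7 books per hour
Time: 11 hours
Total: 7 x 11 = 77 books

77 books


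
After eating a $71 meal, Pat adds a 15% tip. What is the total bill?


Calculate the tip:
15% of $71 = $10.65
Add tip to meal cost:
$71 + $10.65 = $81.65

$81.65


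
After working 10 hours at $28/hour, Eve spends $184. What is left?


Calculate earnings:
10 x $28 = $280
Subtract spending:
$280 - $184 = $96

$96


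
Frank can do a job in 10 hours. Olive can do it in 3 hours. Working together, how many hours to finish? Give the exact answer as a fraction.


Frank's rate: 1/10 of the job per hour
Olive's rate: 1/3 of the job per hour
Combined rate: 1/10 + 1/3 = 13/30 per hour
Time = 1 / (13/30) = 30/13 hours (≈ 2.31 hours)

30/13 hours


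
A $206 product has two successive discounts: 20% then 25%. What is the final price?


First discount:
20% of $206 = $41.20
Price after first discount:
$206 - $41.20 = $164.80
Second discount:
25% of $164.80 = $41.20
Final price:
$164.80 - $41.20 = $123.60

$123.60


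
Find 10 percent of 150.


Convert percentage to decimal:
10% = 0.1
Multiply:
150 x 0.1 = 15

15


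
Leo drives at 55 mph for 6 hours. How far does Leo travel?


Use the formula: distance = speed x time
Speed = 55 mph, Time = 6 hours
55 x 6 = 330 miles

330 miles


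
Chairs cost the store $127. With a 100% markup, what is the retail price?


Calculate the markup amount:
100% of $127 = $127
Add to cost:
$127 + $127 = $254

$254


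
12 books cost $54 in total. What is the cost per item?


Total cost: $54
Number of items: 12
Unit price: $54 / 12 = $4.50

$4.50


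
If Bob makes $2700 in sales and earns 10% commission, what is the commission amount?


Convert rate to decimal:
10% = 0.1
Multiply by sales:
$2700 x 0.1 = $270

$270


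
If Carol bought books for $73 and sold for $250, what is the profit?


Selling price = $250
Cost price = $73
Profit = selling price - cost price:
Profit = $250 - $73 = $177

$177


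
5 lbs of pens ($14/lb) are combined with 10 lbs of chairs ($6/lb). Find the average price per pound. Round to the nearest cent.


Cost of pens:
5 x $14 = $70
Cost of chairs:
10 x $6 = $60
Total cost: $70 + $60 = $130
Total weight: 15 lbs
Average: $130 / 15 = $8.6666... ≈ $8.67/lb

$8.67/lb


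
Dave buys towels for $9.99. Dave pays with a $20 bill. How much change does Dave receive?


Start with the amount paid:
$20
Subtract the price:
$20 - $9.99 = $10.01

$10.01


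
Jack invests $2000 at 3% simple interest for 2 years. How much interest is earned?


Use the formula I = P x R x T / 100
P x R x T = 2000 x 3 x 2 = 12000
I = 12000 / 100 = $120

$120


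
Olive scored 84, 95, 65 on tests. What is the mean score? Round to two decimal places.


Add the scores:
84 + 95 + 65 = 244
Divide by the number of tests:
244 / 3 = 81.3333... ≈ 81.33

81.33


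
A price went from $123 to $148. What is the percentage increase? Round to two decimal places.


Find the absolute change:
|148 - 123| = 25
Divide by original and multiply by 100:
25 / 123 x 100 = 20.3252...% ≈ 20.33%

20.33%


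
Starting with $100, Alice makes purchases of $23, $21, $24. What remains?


Add up expenses:
$23 + $21 + $24 = $68
Subtract from budget:
$100 - $68 = $32

$32


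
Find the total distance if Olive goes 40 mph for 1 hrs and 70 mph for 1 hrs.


Leg 1 distance:
40 x 1 = 40 miles
Leg 2 distance:
70 x 1 = 70 miles
Total distance:
40 + 70 = 110 miles

110 miles


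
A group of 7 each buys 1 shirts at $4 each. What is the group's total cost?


Cost per person:
1 x $4 = $4
Group total:
7 x $4 = $28

$28


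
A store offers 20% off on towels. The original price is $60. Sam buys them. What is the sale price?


Calculate the discount amount:
20% of $60 = $12
Subtract from original:
$60 - $12 = $48

$48


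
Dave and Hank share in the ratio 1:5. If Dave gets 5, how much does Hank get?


Find the multiplier:
5 / 1 = 5
Apply to Hank's share:
5 x 5 = 25

25


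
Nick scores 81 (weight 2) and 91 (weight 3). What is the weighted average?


Weighted sum:
2 x 81 + 3 x 91 = 435
Total weight:
2 + 3 = 5
Weighted average:
435 / 5 = 87

87


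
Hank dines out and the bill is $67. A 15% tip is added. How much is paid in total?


Calculate the tip:
15% of $67 = $10.05
Add tip to meal cost:
$67 + $10.05 = $77.05

$77.05


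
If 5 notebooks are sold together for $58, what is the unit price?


Total cost: $58
Number of items: 5
Unit price: $58 / 5 = $11.60

$11.60


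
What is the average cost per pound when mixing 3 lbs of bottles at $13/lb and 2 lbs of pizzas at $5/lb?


Cost of bottles:
3 x $13 = $39
Cost of pizzas:
2 x $5 = $10
Total cost: $39 + $10 = $49
Total weight: 5 lbs
Average: $49 / 5 = $9.80/lb

$9.80/lb


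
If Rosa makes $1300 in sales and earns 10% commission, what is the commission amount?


Convert rate to decimal:
10% = 0.1
Multiply by sales:
$1300 x 0.1 = $130

$130


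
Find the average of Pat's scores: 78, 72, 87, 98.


Add the scores:
78 + 72 + 87 + 98 = 335
Divide by the number of tests:
335 / 4 = 83.75

83.75


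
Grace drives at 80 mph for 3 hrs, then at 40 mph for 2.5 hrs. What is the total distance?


Leg 1 distance:
80 x 3 = 240 miles
Leg 2 distance:
40 x 2.5 = 100 miles
Total distance:
240 + 100 = 340 miles

340 miles


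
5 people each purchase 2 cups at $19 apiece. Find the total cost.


Cost per person:
2 x $19 = $38
Group total:
5 x $38 = $190

$190


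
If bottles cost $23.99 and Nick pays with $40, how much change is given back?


Start with the amount paid:
$40
Subtract the price:
$40 - $23.99 = $16.01

$16.01


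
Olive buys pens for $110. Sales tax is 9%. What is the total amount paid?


Calculate the tax:
9% of $110 = $9.90
Add tax to price:
$110 + $9.90 = $119.90

$119.90


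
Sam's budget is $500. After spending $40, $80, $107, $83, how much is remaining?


Add up expenses:
$40 + $80 + $107 + $83 = $310
Subtract from budget:
$500 - $310 = $190

$190


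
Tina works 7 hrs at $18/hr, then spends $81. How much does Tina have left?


Calculate earnings:
7 x $18 = $126
Subtract spending:
$126 - $81 = $45

$45


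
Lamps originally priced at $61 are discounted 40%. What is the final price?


Calculate the discount amount:
40% of $61 = $24.40
Subtract from original:
$61 - $24.40 = $36.60

$36.60


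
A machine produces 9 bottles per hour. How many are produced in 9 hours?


Production rate: 9 bottles per hour
Time: 9 hours
Total: 9 x 9 = 81 bottles

81 bottles


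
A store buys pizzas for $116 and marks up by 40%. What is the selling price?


Calculate the markup amount:
40% of $116 = $46.40
Add to cost:
$116 + $46.40 = $162.40

$162.40


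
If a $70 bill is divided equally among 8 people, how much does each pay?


Total bill: $70
Number of people: 8
Each pays: $70 / 8 = $8.75

$8.75


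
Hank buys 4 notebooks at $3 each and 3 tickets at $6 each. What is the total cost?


Cost of notebooks:
4 x $3 = $12
Cost of tickets:
3 x $6 = $18
Add both:
$12 + $18 = $30

$30


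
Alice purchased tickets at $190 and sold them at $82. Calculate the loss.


Selling price = $82
Cost price = $190
Loss = cost price - selling price:
Loss = $190 - $82 = $108

$108


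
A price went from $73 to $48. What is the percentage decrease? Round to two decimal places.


Find the absolute change:
|48 - 73| = 25
Divide by original and multiply by 100:
25 / 73 x 100 = 34.2465...% ≈ 34.25%

34.25%


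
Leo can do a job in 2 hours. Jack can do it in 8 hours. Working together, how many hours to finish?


Leo's rate: 1/2 of the job per hour
Jack's rate: 1/8 of the job per hour
Combined rate: 1/2 + 1/8 = 5/8 per hour
Time = 1 / (5/8) = 8/5 = 1.6 hours

1.6 hours


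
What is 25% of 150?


Convert percentage to decimal:
25% = 0.25
Multiply:
150 x 0.25 = 37.5

37.5


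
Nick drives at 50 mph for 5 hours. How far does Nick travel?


Use the formula: distance = speed x time
Speed = 50 mph, Time = 5 hours
50 x 5 = 250 miles

250 miles


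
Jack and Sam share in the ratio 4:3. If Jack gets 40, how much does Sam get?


Find the multiplier:
40 / 4 = 10
Apply to Sam's share:
3 x 10 = 30

30


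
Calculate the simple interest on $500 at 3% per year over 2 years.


Use the formula I = P x R x T / 100
P x R x T = 500 x 3 x 2 = 3000
I = 3000 / 100 = $30

$30


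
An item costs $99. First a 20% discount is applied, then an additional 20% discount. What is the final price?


First discount:
20% of $99 = $19.80
Price after first discount:
$99 - $19.80 = $79.20
Second discount:
20% of $79.20 = $15.84
Final price:
$79.20 - $15.84 = $63.36

$63.36


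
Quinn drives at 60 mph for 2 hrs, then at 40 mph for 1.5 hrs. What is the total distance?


Leg 1 distance:
60 x 2 = 120 miles
Leg 2 distance:
40 x 1.5 = 60 miles
Total distance:
120 + 60 = 180 miles

180 miles
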